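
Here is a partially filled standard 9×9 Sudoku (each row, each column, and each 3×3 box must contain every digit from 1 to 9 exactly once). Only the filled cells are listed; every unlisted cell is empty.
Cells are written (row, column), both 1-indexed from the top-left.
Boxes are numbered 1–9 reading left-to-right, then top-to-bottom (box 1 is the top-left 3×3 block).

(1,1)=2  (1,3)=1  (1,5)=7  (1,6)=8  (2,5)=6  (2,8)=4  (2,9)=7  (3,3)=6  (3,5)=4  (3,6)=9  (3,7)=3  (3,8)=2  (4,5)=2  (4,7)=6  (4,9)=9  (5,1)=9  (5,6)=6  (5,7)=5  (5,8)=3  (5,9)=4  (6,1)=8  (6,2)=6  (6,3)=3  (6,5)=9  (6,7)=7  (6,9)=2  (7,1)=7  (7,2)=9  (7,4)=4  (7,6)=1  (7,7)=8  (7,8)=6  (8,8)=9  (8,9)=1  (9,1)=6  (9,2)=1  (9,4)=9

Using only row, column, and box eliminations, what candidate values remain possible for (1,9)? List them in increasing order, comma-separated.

5,6

Row 1 already contains {1, 2, 7, 8}.
Column 9 already contains {1, 2, 4, 7, 9}.
Its 3×3 block (box 3) already contains {2, 3, 4, 7}.
Removing those from 1–9 leaves {5, 6} as the candidates for (1,9).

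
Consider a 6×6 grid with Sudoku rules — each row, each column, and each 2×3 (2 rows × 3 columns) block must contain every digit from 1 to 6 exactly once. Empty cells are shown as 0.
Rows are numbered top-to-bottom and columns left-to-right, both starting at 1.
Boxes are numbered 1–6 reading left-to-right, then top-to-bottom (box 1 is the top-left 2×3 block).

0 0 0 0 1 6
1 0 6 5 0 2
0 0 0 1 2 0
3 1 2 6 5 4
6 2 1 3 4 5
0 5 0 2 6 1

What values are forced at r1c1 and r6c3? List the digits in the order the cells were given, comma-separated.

2,3

For r1c1:
  Consider where 2 can go in box 1.
  r1c2 is out (column 2 already has a 2).
  r1c3 is out (column 3 already has a 2).
  r2c2 is out (row 2 already has a 2).
  So the only cell in box 1 that can hold 2 is r1c1.
  So r1c1 = 2.
For r6c3:
  Consider where 3 can go in box 5.
  r6c1 is out (column 1 already has a 3).
  So the only cell in box 5 that can hold 3 is r6c3.
  So r6c3 = 3.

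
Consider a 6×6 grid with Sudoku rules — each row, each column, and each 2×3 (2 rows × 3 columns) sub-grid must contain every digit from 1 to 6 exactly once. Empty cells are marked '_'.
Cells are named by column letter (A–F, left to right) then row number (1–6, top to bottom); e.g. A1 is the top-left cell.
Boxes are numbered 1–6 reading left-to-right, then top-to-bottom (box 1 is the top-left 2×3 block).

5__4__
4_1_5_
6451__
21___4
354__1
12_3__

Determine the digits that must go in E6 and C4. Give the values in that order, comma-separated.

4,3

For E6:
  Consider where 4 can go in box 6.
  D5 is out (row 5 already has a 4).
  E5 is out (row 5 already has a 4).
  F6 is out (column F already has a 4).
  So the only cell in box 6 that can hold 4 is E6.
  So E6 = 4.
For C4:
  Row 4 already contains {1, 2, 4}.
  Column C already contains {1, 4, 5}.
  Its 2×3 block (box 3) already contains {1, 2, 4, 5, 6}.
  The only value from 1–6 not eliminated is 3, so C4 = 3.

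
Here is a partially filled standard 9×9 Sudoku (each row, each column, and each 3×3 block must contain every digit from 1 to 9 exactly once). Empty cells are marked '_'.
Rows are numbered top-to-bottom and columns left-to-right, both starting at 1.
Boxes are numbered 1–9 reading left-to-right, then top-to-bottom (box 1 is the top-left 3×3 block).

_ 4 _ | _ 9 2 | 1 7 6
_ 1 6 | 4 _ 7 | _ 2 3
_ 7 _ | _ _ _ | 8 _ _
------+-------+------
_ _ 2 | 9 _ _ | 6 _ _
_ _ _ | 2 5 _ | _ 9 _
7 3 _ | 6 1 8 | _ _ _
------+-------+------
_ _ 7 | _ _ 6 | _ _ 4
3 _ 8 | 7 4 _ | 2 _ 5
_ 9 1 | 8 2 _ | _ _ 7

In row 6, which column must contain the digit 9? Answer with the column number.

3

Consider where 9 can go in row 6.
R6C7 is out (box 6 already has a 9).
R6C8 is out (column 8 already has a 9).
R6C9 is out (box 6 already has a 9).
So the only cell in row 6 that can hold 9 is R6C3.
That is column 3.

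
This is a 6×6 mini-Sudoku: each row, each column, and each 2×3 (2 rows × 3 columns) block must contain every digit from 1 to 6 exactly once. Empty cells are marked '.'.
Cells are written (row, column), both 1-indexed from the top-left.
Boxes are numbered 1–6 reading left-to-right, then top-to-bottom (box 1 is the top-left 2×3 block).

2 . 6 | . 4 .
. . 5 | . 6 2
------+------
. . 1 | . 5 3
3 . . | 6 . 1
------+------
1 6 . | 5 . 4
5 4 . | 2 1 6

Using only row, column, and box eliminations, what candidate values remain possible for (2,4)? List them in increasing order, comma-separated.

Row 2 already contains {2, 5, 6}.
Column 4 already contains {2, 5, 6}.
Its 2×3 block (box 2) already contains {2, 4, 6}.
Removing those from 1–6 leaves {1, 3} as the candidates for (2,4).

1,3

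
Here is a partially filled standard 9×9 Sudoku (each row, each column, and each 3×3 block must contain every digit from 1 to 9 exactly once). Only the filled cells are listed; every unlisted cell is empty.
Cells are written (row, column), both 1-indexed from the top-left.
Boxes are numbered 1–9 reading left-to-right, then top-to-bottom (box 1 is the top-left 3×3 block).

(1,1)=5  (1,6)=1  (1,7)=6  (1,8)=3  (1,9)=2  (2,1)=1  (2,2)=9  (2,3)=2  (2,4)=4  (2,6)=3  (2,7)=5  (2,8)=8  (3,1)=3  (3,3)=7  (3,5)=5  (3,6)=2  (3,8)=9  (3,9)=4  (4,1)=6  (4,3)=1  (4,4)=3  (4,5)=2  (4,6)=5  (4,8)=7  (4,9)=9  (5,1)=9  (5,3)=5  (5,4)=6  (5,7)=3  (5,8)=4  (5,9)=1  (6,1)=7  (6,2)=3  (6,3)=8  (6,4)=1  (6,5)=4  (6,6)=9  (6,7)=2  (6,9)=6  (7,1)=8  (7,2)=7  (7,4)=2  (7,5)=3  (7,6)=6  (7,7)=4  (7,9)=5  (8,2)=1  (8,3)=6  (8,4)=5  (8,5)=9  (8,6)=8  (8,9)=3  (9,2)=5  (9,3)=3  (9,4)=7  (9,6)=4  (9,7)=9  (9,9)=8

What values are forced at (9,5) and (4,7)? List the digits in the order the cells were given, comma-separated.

1,8

For (9,5):
  Row 9 already contains {3, 4, 5, 7, 8, 9}.
  Column 5 already contains {2, 3, 4, 5, 9}.
  Its 3×3 block (box 8) already contains {2, 3, 4, 5, 6, 7, 8, 9}.
  The only value from 1–9 not eliminated is 1, so (9,5) = 1.
For (4,7):
  Row 4 already contains {1, 2, 3, 5, 6, 7, 9}.
  Column 7 already contains {2, 3, 4, 5, 6, 9}.
  Its 3×3 block (box 6) already contains {1, 2, 3, 4, 6, 7, 9}.
  The only value from 1–9 not eliminated is 8, so (4,7) = 8.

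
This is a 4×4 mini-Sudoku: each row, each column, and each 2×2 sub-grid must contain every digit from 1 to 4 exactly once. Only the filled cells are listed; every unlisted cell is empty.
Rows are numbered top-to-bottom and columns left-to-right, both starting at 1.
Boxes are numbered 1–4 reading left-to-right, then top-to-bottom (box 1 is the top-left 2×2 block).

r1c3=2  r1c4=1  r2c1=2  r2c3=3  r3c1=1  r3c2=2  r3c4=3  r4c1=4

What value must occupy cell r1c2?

Cell r1c2 itself could take any of {3, 4} by direct elimination.
Consider where 4 can go in row 1.
r1c1 is out (column 1 already has a 4).
So the only cell in row 1 that can hold 4 is r1c2.
Therefore r1c2 = 4.

4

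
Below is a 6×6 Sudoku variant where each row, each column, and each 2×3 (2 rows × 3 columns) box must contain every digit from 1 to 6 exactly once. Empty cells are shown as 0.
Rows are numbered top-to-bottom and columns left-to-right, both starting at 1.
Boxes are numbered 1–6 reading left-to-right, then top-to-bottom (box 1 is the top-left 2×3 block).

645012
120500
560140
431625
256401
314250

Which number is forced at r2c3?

Row 2 already contains {1, 2, 5}.
Column 3 already contains {1, 4, 5, 6}.
Its 2×3 block (box 1) already contains {1, 2, 4, 5, 6}.
The only value from 1–6 not eliminated is 3, so r2c3 = 3.

3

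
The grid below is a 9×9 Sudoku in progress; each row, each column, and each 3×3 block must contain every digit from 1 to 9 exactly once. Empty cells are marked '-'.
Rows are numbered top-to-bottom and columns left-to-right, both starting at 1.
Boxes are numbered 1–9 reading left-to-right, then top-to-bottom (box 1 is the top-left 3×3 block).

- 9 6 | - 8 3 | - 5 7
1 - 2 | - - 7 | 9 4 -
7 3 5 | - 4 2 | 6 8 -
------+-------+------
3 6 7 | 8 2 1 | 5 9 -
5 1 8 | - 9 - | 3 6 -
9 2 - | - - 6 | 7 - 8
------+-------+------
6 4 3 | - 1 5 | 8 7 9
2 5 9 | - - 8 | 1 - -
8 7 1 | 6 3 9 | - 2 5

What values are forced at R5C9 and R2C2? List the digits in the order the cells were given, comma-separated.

For R5C9:
  Consider where 2 can go in box 6.
  R4C9 is out (row 4 already has a 2).
  R6C8 is out (row 6 already has a 2).
  So the only cell in box 6 that can hold 2 is R5C9.
  So R5C9 = 2.
For R2C2:
  Row 2 already contains {1, 2, 4, 7, 9}.
  Column 2 already contains {1, 2, 3, 4, 5, 6, 7, 9}.
  Its 3×3 block (box 1) already contains {1, 2, 3, 5, 6, 7, 9}.
  The only value from 1–9 not eliminated is 8, so R2C2 = 8.

2,8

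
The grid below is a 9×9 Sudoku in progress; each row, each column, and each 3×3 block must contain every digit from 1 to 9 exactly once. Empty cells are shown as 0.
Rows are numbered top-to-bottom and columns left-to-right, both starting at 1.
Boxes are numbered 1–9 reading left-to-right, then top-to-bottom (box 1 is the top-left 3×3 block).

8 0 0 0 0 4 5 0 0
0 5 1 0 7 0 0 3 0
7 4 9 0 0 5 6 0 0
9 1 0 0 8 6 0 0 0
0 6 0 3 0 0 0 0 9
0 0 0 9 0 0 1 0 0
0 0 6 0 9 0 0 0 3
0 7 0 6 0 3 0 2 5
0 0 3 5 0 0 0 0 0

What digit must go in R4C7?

3

Cell R4C7 itself could take any of {2, 3, 4, 7} by direct elimination.
Consider where 3 can go in column 7.
R2C7 is out (row 2 already has a 3).
R5C7 is out (row 5 already has a 3).
R7C7 is out (row 7 already has a 3).
R8C7 is out (row 8 already has a 3).
R9C7 is out (row 9 already has a 3).
So the only cell in column 7 that can hold 3 is R4C7.
Therefore R4C7 = 3.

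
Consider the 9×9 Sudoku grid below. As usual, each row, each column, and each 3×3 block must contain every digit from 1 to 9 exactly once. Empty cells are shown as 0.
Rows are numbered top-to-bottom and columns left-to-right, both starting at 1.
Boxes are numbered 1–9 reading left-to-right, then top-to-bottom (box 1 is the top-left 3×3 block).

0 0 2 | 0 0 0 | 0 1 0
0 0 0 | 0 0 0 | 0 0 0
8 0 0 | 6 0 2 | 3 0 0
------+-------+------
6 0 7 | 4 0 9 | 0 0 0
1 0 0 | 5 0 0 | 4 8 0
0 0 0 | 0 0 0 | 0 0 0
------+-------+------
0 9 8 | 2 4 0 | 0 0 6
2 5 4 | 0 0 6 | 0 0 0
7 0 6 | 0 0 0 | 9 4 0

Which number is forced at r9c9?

Cell r9c9 itself could take any of {1, 2, 3, 5, 8} by direct elimination.
Consider where 2 can go in box 9.
r7c7 is out (row 7 already has a 2).
r7c8 is out (row 7 already has a 2).
r8c7 is out (row 8 already has a 2).
r8c8 is out (row 8 already has a 2).
r8c9 is out (row 8 already has a 2).
So the only cell in box 9 that can hold 2 is r9c9.
Therefore r9c9 = 2.

2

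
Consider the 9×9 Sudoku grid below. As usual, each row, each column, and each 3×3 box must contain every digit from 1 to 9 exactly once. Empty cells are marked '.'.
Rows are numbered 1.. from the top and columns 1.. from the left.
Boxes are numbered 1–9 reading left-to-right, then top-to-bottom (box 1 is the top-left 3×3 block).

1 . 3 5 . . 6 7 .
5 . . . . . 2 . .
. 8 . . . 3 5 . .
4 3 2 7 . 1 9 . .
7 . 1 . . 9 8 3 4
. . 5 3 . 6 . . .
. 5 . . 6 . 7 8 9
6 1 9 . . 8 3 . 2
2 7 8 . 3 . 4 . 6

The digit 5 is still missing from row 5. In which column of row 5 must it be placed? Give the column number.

5

Consider where 5 can go in row 5.
row 5, column 2 is out (column 2 already has a 5).
row 5, column 4 is out (column 4 already has a 5).
So the only cell in row 5 that can hold 5 is row 5, column 5.
That is column 5.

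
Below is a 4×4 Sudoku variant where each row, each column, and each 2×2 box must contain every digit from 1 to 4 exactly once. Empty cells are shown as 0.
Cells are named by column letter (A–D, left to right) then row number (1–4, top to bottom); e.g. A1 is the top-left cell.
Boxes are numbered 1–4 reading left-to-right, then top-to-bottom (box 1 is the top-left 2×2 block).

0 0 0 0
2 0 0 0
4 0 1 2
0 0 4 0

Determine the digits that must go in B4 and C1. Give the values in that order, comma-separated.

For B4:
  Consider where 2 can go in column B.
  B1 is out (box 1 already has a 2).
  B2 is out (row 2 already has a 2).
  B3 is out (row 3 already has a 2).
  So the only cell in column B that can hold 2 is B4.
  So B4 = 2.
For C1:
  Consider where 2 can go in box 2.
  D1 is out (column D already has a 2).
  C2 is out (row 2 already has a 2).
  D2 is out (row 2 already has a 2).
  So the only cell in box 2 that can hold 2 is C1.
  So C1 = 2.

2,2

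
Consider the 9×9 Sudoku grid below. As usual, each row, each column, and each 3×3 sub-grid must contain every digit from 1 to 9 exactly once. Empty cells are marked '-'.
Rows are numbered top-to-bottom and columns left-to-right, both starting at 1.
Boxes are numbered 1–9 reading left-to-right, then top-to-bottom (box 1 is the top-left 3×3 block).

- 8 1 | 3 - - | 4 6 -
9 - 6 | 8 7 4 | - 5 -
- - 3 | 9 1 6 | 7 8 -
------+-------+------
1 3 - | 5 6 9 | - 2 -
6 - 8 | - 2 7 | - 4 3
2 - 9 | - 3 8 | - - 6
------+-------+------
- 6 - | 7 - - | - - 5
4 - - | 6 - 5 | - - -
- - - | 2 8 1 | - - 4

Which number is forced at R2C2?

2

Row 2 already contains {4, 5, 6, 7, 8, 9}.
Column 2 already contains {3, 6, 8}.
Its 3×3 block (box 1) already contains {1, 3, 6, 8, 9}.
The only value from 1–9 not eliminated is 2, so R2C2 = 2.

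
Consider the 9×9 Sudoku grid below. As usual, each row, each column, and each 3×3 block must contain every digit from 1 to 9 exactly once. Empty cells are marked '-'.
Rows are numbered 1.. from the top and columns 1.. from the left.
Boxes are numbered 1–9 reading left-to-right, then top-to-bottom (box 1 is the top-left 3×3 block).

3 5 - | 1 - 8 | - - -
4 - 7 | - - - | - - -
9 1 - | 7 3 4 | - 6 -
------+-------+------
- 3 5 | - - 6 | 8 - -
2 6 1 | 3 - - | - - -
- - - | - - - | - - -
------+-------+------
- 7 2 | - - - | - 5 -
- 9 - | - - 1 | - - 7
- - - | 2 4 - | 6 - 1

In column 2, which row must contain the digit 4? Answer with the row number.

6

Consider where 4 can go in column 2.
row 2, column 2 is out (row 2 already has a 4).
row 9, column 2 is out (row 9 already has a 4).
So the only cell in column 2 that can hold 4 is row 6, column 2.
That is row 6.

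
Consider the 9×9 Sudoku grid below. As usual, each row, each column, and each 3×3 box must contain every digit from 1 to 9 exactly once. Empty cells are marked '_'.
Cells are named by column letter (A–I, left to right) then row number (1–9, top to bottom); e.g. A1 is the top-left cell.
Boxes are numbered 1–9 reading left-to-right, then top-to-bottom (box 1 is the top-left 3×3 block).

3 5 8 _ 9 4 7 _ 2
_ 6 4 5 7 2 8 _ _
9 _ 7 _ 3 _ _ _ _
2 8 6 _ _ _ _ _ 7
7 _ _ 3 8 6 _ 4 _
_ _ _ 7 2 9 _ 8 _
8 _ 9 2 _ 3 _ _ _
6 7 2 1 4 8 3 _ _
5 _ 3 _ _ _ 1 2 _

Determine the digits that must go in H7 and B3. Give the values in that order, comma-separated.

For H7:
  Consider where 7 can go in column H.
  H1 is out (row 1 already has a 7).
  H2 is out (row 2 already has a 7).
  H3 is out (row 3 already has a 7).
  H4 is out (row 4 already has a 7).
  H8 is out (row 8 already has a 7).
  So the only cell in column H that can hold 7 is H7.
  So H7 = 7.
For B3:
  Consider where 2 can go in row 3.
  D3 is out (column D already has a 2).
  F3 is out (column F already has a 2).
  G3 is out (box 3 already has a 2).
  H3 is out (column H already has a 2).
  I3 is out (column I already has a 2).
  So the only cell in row 3 that can hold 2 is B3.
  So B3 = 2.

7,2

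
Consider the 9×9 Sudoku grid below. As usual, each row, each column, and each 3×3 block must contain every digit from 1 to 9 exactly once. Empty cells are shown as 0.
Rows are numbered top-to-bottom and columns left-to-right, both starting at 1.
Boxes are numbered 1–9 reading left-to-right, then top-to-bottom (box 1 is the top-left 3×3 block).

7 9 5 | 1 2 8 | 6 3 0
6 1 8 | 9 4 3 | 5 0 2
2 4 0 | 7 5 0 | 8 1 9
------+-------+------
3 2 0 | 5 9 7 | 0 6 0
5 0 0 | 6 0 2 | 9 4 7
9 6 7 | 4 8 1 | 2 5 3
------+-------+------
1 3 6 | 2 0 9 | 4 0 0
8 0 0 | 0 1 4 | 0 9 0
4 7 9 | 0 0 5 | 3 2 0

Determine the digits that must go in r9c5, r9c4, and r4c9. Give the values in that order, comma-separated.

6,8,8

For r9c5:
  Row 9 already contains {2, 3, 4, 5, 7, 9}.
  Column 5 already contains {1, 2, 4, 5, 8, 9}.
  Its 3×3 block (box 8) already contains {1, 2, 4, 5, 9}.
  The only value from 1–9 not eliminated is 6, so r9c5 = 6.
For r9c4:
  Row 9 already contains {2, 3, 4, 5, 7, 9}.
  Column 4 already contains {1, 2, 4, 5, 6, 7, 9}.
  Its 3×3 block (box 8) already contains {1, 2, 4, 5, 9}.
  The only value from 1–9 not eliminated is 8, so r9c4 = 8.
For r4c9:
  Consider where 8 can go in row 4.
  r4c3 is out (column 3 already has a 8).
  r4c7 is out (column 7 already has a 8).
  So the only cell in row 4 that can hold 8 is r4c9.
  So r4c9 = 8.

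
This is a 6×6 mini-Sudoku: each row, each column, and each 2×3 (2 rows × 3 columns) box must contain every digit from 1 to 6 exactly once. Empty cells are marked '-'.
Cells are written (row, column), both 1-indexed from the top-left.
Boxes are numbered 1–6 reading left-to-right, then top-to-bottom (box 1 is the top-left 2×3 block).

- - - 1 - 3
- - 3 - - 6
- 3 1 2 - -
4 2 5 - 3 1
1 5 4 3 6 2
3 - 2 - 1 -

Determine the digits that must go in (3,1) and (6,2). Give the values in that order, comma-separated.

6,6

For (3,1):
  Row 3 already contains {1, 2, 3}.
  Column 1 already contains {1, 3, 4}.
  Its 2×3 block (box 3) already contains {1, 2, 3, 4, 5}.
  The only value from 1–6 not eliminated is 6, so (3,1) = 6.
For (6,2):
  Row 6 already contains {1, 2, 3}.
  Column 2 already contains {2, 3, 5}.
  Its 2×3 block (box 5) already contains {1, 2, 3, 4, 5}.
  The only value from 1–6 not eliminated is 6, so (6,2) = 6.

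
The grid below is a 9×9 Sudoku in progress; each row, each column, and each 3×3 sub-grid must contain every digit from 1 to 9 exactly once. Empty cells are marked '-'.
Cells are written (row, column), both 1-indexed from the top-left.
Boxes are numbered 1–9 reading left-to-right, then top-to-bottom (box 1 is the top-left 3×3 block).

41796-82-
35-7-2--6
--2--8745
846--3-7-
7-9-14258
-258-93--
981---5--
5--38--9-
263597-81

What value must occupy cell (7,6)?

6

Row 7 already contains {1, 5, 8, 9}.
Column 6 already contains {2, 3, 4, 7, 8, 9}.
Its 3×3 block (box 8) already contains {3, 5, 7, 8, 9}.
The only value from 1–9 not eliminated is 6, so (7,6) = 6.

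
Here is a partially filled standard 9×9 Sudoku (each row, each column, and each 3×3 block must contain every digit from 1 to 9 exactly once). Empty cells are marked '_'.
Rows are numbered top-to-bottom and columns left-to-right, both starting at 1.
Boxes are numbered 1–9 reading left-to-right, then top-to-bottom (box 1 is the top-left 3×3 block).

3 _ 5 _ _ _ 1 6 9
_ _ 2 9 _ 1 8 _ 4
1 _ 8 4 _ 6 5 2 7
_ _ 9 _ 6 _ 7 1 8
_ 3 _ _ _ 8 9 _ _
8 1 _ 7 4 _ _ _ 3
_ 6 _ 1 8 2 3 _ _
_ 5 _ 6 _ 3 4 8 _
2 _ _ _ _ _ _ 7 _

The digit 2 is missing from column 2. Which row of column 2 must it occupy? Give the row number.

4

Consider where 2 can go in column 2.
r1c2 is out (box 1 already has a 2).
r2c2 is out (row 2 already has a 2).
r3c2 is out (row 3 already has a 2).
r9c2 is out (row 9 already has a 2).
So the only cell in column 2 that can hold 2 is r4c2.
That is row 4.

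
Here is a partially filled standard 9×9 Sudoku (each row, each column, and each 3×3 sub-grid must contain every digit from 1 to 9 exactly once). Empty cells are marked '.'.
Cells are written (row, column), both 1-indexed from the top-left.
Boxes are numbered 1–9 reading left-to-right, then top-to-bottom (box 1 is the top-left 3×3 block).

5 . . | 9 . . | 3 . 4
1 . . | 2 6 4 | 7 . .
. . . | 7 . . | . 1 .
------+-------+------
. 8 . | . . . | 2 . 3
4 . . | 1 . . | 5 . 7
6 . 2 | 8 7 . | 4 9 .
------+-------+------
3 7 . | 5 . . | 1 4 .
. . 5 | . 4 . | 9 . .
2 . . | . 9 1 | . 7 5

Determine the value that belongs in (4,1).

7

Cell (4,1) itself could take any of {7, 9} by direct elimination.
Consider where 7 can go in column 1.
(3,1) is out (row 3 already has a 7).
(8,1) is out (box 7 already has a 7).
So the only cell in column 1 that can hold 7 is (4,1).
Therefore (4,1) = 7.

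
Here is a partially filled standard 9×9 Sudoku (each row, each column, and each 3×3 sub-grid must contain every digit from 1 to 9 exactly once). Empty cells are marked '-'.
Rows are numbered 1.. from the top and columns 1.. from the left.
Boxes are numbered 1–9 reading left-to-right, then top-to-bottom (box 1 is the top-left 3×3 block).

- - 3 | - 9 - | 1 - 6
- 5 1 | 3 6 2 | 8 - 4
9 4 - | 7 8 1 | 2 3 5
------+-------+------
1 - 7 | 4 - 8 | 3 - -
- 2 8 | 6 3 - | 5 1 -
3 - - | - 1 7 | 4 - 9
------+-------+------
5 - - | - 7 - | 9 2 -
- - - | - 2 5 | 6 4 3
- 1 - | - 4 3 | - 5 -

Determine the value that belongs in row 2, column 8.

Cell row 2, column 8 itself could take any of {7, 9} by direct elimination.
Consider where 9 can go in box 3.
row 1, column 8 is out (row 1 already has a 9).
So the only cell in box 3 that can hold 9 is row 2, column 8.
Therefore row 2, column 8 = 9.

9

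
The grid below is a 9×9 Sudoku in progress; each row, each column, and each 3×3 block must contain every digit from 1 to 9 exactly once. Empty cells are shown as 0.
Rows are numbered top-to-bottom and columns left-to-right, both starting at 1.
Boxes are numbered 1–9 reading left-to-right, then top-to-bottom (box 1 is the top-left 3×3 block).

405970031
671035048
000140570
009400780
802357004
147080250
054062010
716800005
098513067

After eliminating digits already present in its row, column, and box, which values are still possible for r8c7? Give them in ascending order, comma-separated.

3,4,9

Row 8 already contains {1, 5, 6, 7, 8}.
Column 7 already contains {2, 5, 7}.
Its 3×3 block (box 9) already contains {1, 5, 6, 7}.
Removing those from 1–9 leaves {3, 4, 9} as the candidates for r8c7.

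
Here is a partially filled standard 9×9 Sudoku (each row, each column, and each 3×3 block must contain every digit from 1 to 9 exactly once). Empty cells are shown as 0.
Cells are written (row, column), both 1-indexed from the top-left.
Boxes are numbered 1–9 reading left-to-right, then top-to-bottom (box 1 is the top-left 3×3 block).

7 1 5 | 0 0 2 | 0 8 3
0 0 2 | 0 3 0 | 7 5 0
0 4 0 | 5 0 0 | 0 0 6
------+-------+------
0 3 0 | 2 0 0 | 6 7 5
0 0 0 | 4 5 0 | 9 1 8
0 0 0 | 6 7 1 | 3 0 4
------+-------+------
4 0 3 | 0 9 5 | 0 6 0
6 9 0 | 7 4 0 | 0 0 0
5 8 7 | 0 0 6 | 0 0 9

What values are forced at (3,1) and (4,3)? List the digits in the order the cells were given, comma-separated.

3,4

For (3,1):
  Consider where 3 can go in box 1.
  (2,1) is out (row 2 already has a 3).
  (2,2) is out (row 2 already has a 3).
  (3,3) is out (column 3 already has a 3).
  So the only cell in box 1 that can hold 3 is (3,1).
  So (3,1) = 3.
For (4,3):
  Consider where 4 can go in row 4.
  (4,1) is out (column 1 already has a 4).
  (4,5) is out (column 5 already has a 4).
  (4,6) is out (box 5 already has a 4).
  So the only cell in row 4 that can hold 4 is (4,3).
  So (4,3) = 4.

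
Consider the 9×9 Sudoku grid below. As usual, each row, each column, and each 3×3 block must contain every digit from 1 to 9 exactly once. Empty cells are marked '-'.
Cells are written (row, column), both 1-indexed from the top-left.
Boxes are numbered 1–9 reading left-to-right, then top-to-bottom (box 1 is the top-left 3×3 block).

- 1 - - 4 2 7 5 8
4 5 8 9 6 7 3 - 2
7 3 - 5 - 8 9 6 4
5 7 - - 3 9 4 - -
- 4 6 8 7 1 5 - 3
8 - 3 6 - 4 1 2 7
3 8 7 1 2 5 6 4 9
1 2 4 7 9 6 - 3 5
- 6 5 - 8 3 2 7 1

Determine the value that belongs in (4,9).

6

Row 4 already contains {3, 4, 5, 7, 9}.
Column 9 already contains {1, 2, 3, 4, 5, 7, 8, 9}.
Its 3×3 block (box 6) already contains {1, 2, 3, 4, 5, 7}.
The only value from 1–9 not eliminated is 6, so (4,9) = 6.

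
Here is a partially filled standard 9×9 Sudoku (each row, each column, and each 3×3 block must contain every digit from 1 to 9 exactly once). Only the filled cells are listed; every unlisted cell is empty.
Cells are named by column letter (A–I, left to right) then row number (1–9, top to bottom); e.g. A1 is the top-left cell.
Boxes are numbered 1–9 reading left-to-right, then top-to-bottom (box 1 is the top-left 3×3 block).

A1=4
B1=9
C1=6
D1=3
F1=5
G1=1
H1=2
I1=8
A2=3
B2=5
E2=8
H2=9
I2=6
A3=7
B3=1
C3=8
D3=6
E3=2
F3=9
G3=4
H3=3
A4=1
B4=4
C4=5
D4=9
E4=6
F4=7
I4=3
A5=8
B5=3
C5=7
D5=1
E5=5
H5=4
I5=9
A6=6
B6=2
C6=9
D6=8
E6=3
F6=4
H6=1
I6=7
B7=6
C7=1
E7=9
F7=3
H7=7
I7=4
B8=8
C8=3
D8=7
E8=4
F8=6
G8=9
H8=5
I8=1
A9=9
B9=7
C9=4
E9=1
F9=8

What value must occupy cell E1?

7

Row 1 already contains {1, 2, 3, 4, 5, 6, 8, 9}.
Column E already contains {1, 2, 3, 4, 5, 6, 8, 9}.
Its 3×3 block (box 2) already contains {2, 3, 5, 6, 8, 9}.
The only value from 1–9 not eliminated is 7, so E1 = 7.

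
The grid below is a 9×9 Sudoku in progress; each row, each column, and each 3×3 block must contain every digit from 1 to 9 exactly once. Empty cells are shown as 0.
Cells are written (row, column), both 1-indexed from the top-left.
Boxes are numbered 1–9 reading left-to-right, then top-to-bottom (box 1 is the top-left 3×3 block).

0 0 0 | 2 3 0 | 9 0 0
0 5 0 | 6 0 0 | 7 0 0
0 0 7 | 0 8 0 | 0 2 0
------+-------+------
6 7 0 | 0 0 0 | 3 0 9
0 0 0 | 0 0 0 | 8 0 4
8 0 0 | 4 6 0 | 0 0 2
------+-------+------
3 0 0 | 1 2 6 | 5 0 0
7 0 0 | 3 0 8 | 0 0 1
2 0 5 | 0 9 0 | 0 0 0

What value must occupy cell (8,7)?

2

Cell (8,7) itself could take any of {2, 4, 6} by direct elimination.
Consider where 2 can go in box 9.
(7,8) is out (row 7 already has a 2). (7,9) is out (row 7 already has a 2). (8,8) is out (column 8 already has a 2). (9,7) is out (row 9 already has a 2). The remaining empty cells in box 9 are similarly blocked.
So the only cell in box 9 that can hold 2 is (8,7).
Therefore (8,7) = 2.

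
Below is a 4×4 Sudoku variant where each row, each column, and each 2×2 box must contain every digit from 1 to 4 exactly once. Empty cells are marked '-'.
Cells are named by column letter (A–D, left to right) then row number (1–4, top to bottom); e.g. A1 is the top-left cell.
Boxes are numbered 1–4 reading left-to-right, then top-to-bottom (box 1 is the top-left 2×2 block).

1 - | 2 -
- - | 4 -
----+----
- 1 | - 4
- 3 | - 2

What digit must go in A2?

Cell A2 itself could take any of {2, 3} by direct elimination.
Consider where 3 can go in column A.
A3 is out (box 3 already has a 3).
A4 is out (row 4 already has a 3).
So the only cell in column A that can hold 3 is A2.
Therefore A2 = 3.

3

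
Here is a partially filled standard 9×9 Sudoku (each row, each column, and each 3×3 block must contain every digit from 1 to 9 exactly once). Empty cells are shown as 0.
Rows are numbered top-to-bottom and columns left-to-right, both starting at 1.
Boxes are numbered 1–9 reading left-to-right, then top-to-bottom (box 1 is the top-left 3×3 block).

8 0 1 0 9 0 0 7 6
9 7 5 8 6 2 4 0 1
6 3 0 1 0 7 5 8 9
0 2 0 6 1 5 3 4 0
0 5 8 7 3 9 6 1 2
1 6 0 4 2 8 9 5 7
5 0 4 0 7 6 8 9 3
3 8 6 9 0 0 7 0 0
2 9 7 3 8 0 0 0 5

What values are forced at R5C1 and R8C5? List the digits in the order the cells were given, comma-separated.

4,5

For R5C1:
  Row 5 already contains {1, 2, 3, 5, 6, 7, 8, 9}.
  Column 1 already contains {1, 2, 3, 5, 6, 8, 9}.
  Its 3×3 block (box 4) already contains {1, 2, 5, 6, 8}.
  The only value from 1–9 not eliminated is 4, so R5C1 = 4.
For R8C5:
  Consider where 5 can go in row 8.
  R8C6 is out (column 6 already has a 5).
  R8C8 is out (column 8 already has a 5).
  R8C9 is out (column 9 already has a 5).
  So the only cell in row 8 that can hold 5 is R8C5.
  So R8C5 = 5.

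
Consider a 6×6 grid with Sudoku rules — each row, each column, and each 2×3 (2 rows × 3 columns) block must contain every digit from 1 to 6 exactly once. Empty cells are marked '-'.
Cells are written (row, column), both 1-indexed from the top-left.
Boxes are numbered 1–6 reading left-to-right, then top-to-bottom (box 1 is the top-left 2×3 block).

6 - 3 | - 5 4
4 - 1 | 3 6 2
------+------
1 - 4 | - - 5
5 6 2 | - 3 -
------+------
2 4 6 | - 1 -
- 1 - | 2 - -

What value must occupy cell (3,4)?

6

Row 3 already contains {1, 4, 5}.
Column 4 already contains {2, 3}.
Its 2×3 block (box 4) already contains {3, 5}.
The only value from 1–6 not eliminated is 6, so (3,4) = 6.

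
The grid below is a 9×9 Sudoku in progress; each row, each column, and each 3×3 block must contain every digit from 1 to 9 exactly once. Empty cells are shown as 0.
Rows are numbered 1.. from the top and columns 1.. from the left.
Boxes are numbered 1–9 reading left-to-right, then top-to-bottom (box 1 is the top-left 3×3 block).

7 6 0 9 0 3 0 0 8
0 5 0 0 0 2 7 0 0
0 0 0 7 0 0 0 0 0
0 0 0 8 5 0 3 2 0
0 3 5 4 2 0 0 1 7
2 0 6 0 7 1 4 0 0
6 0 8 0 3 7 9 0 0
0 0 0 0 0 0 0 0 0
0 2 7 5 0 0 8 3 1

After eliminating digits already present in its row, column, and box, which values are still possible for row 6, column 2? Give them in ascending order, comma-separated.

Row 6 already contains {1, 2, 4, 6, 7}.
Column 2 already contains {2, 3, 5, 6}.
Its 3×3 block (box 4) already contains {2, 3, 5, 6}.
Removing those from 1–9 leaves {8, 9} as the candidates for row 6, column 2.

8,9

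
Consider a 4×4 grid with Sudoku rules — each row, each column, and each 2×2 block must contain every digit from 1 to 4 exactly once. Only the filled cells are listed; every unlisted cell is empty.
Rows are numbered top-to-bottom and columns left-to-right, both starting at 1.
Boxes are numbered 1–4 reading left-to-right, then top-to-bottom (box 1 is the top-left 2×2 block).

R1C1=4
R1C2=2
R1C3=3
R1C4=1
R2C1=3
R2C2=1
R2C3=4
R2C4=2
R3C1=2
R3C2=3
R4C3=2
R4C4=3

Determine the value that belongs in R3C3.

1

Row 3 already contains {2, 3}.
Column 3 already contains {2, 3, 4}.
Its 2×2 block (box 4) already contains {2, 3}.
The only value from 1–4 not eliminated is 1, so R3C3 = 1.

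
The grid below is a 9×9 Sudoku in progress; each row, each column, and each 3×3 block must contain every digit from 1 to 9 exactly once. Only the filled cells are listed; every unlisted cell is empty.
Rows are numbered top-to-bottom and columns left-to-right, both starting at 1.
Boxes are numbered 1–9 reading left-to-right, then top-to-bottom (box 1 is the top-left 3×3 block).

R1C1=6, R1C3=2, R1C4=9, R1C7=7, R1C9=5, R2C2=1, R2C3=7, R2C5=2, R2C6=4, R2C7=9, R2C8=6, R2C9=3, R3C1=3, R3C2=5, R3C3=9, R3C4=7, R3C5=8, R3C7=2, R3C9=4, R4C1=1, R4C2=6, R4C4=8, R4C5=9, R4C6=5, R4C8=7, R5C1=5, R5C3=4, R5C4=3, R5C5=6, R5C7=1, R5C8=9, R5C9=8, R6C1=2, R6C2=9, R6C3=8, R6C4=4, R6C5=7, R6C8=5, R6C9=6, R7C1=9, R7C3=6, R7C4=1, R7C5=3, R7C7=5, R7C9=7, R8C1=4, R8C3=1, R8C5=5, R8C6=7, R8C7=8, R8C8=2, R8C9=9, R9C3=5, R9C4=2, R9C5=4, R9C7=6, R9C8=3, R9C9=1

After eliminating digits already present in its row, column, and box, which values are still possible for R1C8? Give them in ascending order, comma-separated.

Row 1 already contains {2, 5, 6, 7, 9}.
Column 8 already contains {2, 3, 5, 6, 7, 9}.
Its 3×3 block (box 3) already contains {2, 3, 4, 5, 6, 7, 9}.
Removing those from 1–9 leaves {1, 8} as the candidates for R1C8.

1,8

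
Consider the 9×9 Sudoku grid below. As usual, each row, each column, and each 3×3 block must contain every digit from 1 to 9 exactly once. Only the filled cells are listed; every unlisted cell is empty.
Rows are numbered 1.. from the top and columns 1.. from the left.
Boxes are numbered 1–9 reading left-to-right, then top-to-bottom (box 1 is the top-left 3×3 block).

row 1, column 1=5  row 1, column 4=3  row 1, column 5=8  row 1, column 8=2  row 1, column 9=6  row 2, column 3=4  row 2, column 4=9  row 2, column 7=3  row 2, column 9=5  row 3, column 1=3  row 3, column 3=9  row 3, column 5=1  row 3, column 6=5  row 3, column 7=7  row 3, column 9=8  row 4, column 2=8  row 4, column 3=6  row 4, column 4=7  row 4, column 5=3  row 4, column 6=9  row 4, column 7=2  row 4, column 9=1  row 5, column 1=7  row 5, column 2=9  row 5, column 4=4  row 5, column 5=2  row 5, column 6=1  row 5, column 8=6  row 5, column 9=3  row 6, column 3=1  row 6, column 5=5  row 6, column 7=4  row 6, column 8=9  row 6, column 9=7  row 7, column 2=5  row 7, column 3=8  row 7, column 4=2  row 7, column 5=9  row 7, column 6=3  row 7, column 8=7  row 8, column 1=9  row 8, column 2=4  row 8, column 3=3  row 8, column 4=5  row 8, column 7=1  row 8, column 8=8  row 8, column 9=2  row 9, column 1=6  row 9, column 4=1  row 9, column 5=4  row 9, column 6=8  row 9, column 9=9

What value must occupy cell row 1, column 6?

Cell row 1, column 6 itself could take any of {4, 7} by direct elimination.
Consider where 4 can go in row 1.
row 1, column 2 is out (column 2 already has a 4).
row 1, column 3 is out (column 3 already has a 4).
row 1, column 7 is out (column 7 already has a 4).
So the only cell in row 1 that can hold 4 is row 1, column 6.
Therefore row 1, column 6 = 4.

4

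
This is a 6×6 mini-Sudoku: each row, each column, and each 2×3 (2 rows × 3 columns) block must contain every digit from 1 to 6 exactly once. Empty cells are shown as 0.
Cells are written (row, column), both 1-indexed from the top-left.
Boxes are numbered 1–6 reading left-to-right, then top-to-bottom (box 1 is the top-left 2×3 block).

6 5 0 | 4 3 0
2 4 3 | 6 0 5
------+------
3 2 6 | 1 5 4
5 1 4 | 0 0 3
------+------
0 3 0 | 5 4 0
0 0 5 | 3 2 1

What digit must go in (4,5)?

6

Row 4 already contains {1, 3, 4, 5}.
Column 5 already contains {2, 3, 4, 5}.
Its 2×3 block (box 4) already contains {1, 3, 4, 5}.
The only value from 1–6 not eliminated is 6, so (4,5) = 6.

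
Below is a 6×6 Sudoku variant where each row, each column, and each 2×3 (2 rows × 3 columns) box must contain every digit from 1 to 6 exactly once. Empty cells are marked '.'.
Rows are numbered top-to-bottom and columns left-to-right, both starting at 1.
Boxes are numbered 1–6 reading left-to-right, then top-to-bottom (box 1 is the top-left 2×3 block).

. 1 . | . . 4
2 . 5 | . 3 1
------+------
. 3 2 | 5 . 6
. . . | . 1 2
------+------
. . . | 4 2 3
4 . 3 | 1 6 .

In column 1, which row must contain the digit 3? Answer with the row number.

1

Consider where 3 can go in column 1.
R3C1 is out (row 3 already has a 3).
R4C1 is out (box 3 already has a 3).
R5C1 is out (row 5 already has a 3).
So the only cell in column 1 that can hold 3 is R1C1.
That is row 1.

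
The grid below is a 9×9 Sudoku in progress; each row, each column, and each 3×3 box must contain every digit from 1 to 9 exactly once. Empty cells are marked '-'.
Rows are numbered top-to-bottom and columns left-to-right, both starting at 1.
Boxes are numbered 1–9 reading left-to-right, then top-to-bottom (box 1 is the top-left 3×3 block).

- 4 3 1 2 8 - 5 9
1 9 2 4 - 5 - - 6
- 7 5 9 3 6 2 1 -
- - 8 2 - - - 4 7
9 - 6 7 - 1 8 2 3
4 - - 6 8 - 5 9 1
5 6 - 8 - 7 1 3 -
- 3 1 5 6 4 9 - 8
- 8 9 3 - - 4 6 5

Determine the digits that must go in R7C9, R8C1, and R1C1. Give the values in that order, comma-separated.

2,2,6

For R7C9:
  Row 7 already contains {1, 3, 5, 6, 7, 8}.
  Column 9 already contains {1, 3, 5, 6, 7, 8, 9}.
  Its 3×3 block (box 9) already contains {1, 3, 4, 5, 6, 8, 9}.
  The only value from 1–9 not eliminated is 2, so R7C9 = 2.
For R8C1:
  Consider where 2 can go in row 8.
  R8C8 is out (column 8 already has a 2).
  So the only cell in row 8 that can hold 2 is R8C1.
  So R8C1 = 2.
For R1C1:
  Row 1 already contains {1, 2, 3, 4, 5, 8, 9}.
  Column 1 already contains {1, 4, 5, 9}.
  Its 3×3 block (box 1) already contains {1, 2, 3, 4, 5, 7, 9}.
  The only value from 1–9 not eliminated is 6, so R1C1 = 6.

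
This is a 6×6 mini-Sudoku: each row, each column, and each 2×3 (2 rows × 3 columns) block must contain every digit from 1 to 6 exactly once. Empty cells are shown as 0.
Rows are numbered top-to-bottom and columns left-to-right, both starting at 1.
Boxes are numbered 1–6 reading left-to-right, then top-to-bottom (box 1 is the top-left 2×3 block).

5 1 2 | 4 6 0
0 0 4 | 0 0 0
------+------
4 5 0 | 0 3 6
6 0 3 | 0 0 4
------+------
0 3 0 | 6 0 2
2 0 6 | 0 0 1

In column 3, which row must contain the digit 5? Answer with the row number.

5

Consider where 5 can go in column 3.
R3C3 is out (row 3 already has a 5).
So the only cell in column 3 that can hold 5 is R5C3.
That is row 5.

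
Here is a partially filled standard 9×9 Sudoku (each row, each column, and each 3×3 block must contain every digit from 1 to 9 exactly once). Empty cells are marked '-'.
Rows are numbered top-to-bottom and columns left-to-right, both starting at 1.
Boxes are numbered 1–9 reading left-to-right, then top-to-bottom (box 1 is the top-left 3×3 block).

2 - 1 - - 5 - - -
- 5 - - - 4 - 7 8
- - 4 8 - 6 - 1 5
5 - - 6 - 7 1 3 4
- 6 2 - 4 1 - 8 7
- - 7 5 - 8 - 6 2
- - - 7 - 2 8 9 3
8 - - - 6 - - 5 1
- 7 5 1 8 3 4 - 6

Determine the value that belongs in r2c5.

Cell r2c5 itself could take any of {1, 2, 3, 9} by direct elimination.
Consider where 1 can go in row 2.
r2c1 is out (box 1 already has a 1).
r2c3 is out (column 3 already has a 1).
r2c4 is out (column 4 already has a 1).
r2c7 is out (column 7 already has a 1).
So the only cell in row 2 that can hold 1 is r2c5.
Therefore r2c5 = 1.

1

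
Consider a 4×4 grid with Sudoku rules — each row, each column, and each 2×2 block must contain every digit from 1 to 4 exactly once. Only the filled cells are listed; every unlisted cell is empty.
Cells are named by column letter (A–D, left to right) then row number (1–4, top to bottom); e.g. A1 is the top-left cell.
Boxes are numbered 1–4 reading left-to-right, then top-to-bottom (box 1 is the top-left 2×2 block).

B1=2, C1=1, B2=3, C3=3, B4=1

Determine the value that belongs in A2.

Cell A2 itself could take any of {1, 4} by direct elimination.
Consider where 1 can go in column A.
A1 is out (row 1 already has a 1).
A3 is out (box 3 already has a 1).
A4 is out (row 4 already has a 1).
So the only cell in column A that can hold 1 is A2.
Therefore A2 = 1.

1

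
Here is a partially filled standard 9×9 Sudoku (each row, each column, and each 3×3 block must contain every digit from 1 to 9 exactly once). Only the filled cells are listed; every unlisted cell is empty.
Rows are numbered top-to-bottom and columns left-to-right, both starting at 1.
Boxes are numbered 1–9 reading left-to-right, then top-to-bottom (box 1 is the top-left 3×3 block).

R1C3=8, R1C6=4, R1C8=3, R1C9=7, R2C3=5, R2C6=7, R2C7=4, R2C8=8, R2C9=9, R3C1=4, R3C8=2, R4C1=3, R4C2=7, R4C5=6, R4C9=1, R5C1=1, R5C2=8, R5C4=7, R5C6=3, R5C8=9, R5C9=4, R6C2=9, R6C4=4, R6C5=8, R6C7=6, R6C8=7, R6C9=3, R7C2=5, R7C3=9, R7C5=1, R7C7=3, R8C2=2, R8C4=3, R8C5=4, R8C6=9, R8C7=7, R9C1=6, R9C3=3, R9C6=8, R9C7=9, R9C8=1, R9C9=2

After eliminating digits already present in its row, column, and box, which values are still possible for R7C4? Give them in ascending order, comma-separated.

2,6

Row 7 already contains {1, 3, 5, 9}.
Column 4 already contains {3, 4, 7}.
Its 3×3 block (box 8) already contains {1, 3, 4, 8, 9}.
Removing those from 1–9 leaves {2, 6} as the candidates for R7C4.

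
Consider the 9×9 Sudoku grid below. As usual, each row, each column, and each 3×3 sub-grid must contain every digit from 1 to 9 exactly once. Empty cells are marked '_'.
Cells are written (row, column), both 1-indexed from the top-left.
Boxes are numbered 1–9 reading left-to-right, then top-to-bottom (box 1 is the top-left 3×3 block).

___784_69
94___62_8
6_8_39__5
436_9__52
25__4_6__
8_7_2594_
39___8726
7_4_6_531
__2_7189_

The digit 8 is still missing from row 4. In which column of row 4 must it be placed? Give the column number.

Consider where 8 can go in row 4.
(4,6) is out (column 6 already has a 8).
(4,7) is out (column 7 already has a 8).
So the only cell in row 4 that can hold 8 is (4,4).
That is column 4.

4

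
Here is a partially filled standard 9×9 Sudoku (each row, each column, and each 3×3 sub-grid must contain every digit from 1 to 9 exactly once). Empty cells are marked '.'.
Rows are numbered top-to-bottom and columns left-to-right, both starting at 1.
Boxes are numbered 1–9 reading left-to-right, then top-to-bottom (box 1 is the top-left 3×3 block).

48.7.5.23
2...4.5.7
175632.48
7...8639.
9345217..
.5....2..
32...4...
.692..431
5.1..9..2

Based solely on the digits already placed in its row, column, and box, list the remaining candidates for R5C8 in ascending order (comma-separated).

Row 5 already contains {1, 2, 3, 4, 5, 7, 9}.
Column 8 already contains {2, 3, 4, 9}.
Its 3×3 block (box 6) already contains {2, 3, 7, 9}.
Removing those from 1–9 leaves {6, 8} as the candidates for R5C8.

6,8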